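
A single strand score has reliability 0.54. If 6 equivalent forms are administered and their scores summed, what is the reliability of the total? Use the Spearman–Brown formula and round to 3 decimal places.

0.876

ρ_k = kρ / (1 + (k−1)ρ) = 6·0.54 / (1 + 5·0.54) = 3.240 / 3.700 = 0.876.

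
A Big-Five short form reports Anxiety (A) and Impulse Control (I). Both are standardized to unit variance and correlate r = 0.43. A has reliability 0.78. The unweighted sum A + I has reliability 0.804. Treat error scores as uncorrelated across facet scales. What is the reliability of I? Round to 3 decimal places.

0.659

Var(A+I) = 2 + 2·0.43 = 2.860.
True-score variance = ρ_A + ρ_I + 2·0.43, so 0.804 = (0.78 + ρ_I + 0.86) / 2.860.
ρ_I = 0.804·2.860 − 0.78 − 0.86 = 0.659.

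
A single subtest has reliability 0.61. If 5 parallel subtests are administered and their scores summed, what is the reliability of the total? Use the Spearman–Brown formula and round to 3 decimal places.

ρ_k = kρ / (1 + (k−1)ρ) = 5·0.61 / (1 + 4·0.61) = 3.050 / 3.440 = 0.887.

0.887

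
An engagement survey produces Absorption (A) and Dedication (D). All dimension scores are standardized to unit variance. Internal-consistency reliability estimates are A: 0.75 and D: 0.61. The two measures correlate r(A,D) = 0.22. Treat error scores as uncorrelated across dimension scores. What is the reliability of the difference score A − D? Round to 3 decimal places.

Var(A−D) = 1 + 1 − 2·0.22 = 2 − 0.44 = 1.56.
Under uncorrelated errors the observed covariances equal the true-score covariances, so only the own-variance terms attenuate.
True-score variance = [0.75 + 0.61] − 0.44 = 1.36 − 0.44 = 0.92.
Reliability = 0.92 / 1.56 = 0.590.

0.590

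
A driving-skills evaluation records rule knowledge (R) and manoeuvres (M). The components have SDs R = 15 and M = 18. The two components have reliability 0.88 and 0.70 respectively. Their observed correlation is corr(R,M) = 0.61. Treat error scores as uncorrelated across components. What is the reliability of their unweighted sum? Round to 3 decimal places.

Var(R+M) = 15² + 18² + 2·[15·18·0.61] = 549 + 329.4 = 878.4.
With uncorrelated errors the cross-covariances are all true-score covariance, so they carry over unchanged; only the diagonal terms shrink to ρᵢσᵢ².
True-score variance = [15²·0.88 + 18²·0.70] + 329.4 = 424.8 + 329.4 = 754.2.
Reliability = 754.2 / 878.4 = 0.859.

0.859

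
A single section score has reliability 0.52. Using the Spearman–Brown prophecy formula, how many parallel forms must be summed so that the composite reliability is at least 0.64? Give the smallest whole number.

k ≥ ρ*(1−ρ₁)/(ρ₁(1−ρ*)) = 0.64·0.48 / (0.52·0.36) = 1.641.
Smallest integer k = 2.

2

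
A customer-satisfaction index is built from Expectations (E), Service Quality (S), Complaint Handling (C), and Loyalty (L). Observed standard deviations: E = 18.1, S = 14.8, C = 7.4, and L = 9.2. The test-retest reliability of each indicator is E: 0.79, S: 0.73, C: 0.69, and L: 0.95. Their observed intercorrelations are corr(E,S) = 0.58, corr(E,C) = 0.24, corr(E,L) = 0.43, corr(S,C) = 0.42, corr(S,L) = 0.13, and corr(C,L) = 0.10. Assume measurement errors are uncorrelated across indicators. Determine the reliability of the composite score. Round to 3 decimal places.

0.889

Var(E+S+C+L) = 18.1² + 14.8² + 7.4² + 9.2² + 2·[18.1·14.8·0.58 + 18.1·7.4·0.24 + 18.1·9.2·0.43 + 14.8·7.4·0.42 + 14.8·9.2·0.13 + 7.4·9.2·0.10] = 686.05 + 659.254 = 1345.3.
Under uncorrelated errors the observed covariances equal the true-score covariances, so only the own-variance terms attenuate.
True-score variance = [18.1²·0.79 + 14.8²·0.73 + 7.4²·0.69 + 9.2²·0.95] + 659.254 = 536.904 + 659.254 = 1196.16.
Reliability = 1196.16 / 1345.3 = 0.889.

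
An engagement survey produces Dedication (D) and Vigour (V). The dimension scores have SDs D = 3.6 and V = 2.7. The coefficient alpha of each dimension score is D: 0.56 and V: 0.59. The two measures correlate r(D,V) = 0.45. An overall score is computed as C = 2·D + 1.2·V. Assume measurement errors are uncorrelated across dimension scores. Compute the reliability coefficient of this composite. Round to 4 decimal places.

0.6746

Var(C) = 2²·3.6² + 1.2²·2.7² + 2·[2.4·3.6·2.7·0.45] = 62.3376 + 20.9952 = 83.3328.
Because errors are independent across components, Cov(Tᵢ,Tⱼ) = Cov(Xᵢ,Xⱼ); the off-diagonal part of the true-score variance is the same as above.
True-score variance = [2²·3.6²·0.56 + 1.2²·2.7²·0.59] + 20.9952 = 35.224 + 20.9952 = 56.2192.
Reliability = 56.2192 / 83.3328 = 0.6746.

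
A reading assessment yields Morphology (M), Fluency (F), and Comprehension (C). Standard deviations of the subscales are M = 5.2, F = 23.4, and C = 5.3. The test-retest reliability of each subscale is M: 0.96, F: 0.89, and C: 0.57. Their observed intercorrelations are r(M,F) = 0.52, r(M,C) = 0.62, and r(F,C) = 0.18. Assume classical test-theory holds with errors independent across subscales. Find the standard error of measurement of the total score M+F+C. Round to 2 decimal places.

8.57

Var(total) = 602.69 + 205.369 = 808.059.
True-score variance = 529.298 + 205.369 = 734.667, so reliability = 0.9092.
Error variance = 808.059 − 734.667 = 73.3919; SEM = √73.3919 = 8.57.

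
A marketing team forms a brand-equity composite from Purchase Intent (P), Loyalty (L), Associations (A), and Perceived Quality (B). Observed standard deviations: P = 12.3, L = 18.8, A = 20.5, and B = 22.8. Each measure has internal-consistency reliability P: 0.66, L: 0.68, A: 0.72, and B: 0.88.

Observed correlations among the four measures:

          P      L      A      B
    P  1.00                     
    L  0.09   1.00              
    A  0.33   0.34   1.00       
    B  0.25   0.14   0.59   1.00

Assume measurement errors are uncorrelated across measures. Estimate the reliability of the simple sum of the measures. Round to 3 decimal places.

0.874

Var(P+L+A+B) = 12.3² + 18.8² + 20.5² + 22.8² + 2·[12.3·18.8·0.09 + 12.3·20.5·0.33 + 12.3·22.8·0.25 + 18.8·20.5·0.34 + 18.8·22.8·0.14 + 20.5·22.8·0.59] = 1444.82 + 1281.89 = 2726.71.
Because errors are independent across components, Cov(Tᵢ,Tⱼ) = Cov(Xᵢ,Xⱼ); the off-diagonal part of the true-score variance is the same as above.
True-score variance = [12.3²·0.66 + 18.8²·0.68 + 20.5²·0.72 + 22.8²·0.88] + 1281.89 = 1100.23 + 1281.89 = 2382.12.
Reliability = 2382.12 / 2726.71 = 0.874.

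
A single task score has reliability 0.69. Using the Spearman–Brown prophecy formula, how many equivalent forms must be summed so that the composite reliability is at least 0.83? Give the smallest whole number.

3

k ≥ ρ*(1−ρ₁)/(ρ₁(1−ρ*)) = 0.83·0.31 / (0.69·0.17) = 2.194.
Smallest integer k = 3.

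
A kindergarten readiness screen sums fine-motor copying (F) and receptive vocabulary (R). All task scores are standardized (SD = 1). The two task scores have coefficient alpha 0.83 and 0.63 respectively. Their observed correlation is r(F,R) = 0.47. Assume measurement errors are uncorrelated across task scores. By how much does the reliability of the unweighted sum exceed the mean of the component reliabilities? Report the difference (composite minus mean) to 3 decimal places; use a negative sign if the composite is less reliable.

Var(sum) = 2 + 0.94 = 2.94; true-score variance = 1.46 + 0.94 = 2.4; composite reliability = 0.8163.
Mean component reliability = 0.7300.
Difference = 0.8163 − 0.7300 = 0.086.

0.086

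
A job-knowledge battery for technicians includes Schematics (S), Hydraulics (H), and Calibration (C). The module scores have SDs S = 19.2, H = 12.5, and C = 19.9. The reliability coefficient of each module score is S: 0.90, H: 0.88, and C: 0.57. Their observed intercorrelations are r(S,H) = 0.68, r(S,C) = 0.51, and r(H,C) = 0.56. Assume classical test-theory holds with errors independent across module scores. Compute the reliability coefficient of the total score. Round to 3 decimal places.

Var(S+H+C) = 19.2² + 12.5² + 19.9² + 2·[19.2·12.5·0.68 + 19.2·19.9·0.51 + 12.5·19.9·0.56] = 920.9 + 994.722 = 1915.62.
Under uncorrelated errors the observed covariances equal the true-score covariances, so only the own-variance terms attenuate.
True-score variance = [19.2²·0.90 + 12.5²·0.88 + 19.9²·0.57] + 994.722 = 695.002 + 994.722 = 1689.72.
Reliability = 1689.72 / 1915.62 = 0.882.

0.882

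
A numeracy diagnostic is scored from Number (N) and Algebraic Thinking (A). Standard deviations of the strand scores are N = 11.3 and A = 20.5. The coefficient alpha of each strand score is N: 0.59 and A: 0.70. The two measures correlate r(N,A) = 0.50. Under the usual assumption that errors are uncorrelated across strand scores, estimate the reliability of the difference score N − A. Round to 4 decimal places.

Var(N−A) = 11.3² + 20.5² − 2·11.3·20.5·0.50 = 547.94 − 231.65 = 316.29.
With uncorrelated errors the cross-covariances are all true-score covariance, so they carry over unchanged; only the diagonal terms shrink to ρᵢσᵢ².
True-score variance = [11.3²·0.59 + 20.5²·0.70] − 231.65 = 369.512 − 231.65 = 137.862.
Reliability = 137.862 / 316.29 = 0.4359.

0.4359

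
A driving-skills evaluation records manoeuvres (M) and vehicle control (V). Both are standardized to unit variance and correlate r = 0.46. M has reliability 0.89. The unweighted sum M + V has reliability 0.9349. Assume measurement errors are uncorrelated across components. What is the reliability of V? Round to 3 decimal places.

Var(M+V) = 2 + 2·0.46 = 2.920.
True-score variance = ρ_M + ρ_V + 2·0.46, so 0.9349 = (0.89 + ρ_V + 0.92) / 2.920.
ρ_V = 0.9349·2.920 − 0.89 − 0.92 = 0.920.

0.920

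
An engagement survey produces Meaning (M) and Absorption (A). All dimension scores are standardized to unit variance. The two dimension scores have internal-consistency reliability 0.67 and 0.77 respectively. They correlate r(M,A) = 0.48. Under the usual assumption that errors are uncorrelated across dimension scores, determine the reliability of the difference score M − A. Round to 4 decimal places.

0.4615

Var(M−A) = 1 + 1 − 2·0.48 = 2 − 0.96 = 1.04.
With uncorrelated errors the cross-covariances are all true-score covariance, so they carry over unchanged; only the diagonal terms shrink to ρᵢσᵢ².
True-score variance = [0.67 + 0.77] − 0.96 = 1.44 − 0.96 = 0.48.
Reliability = 0.48 / 1.04 = 0.4615.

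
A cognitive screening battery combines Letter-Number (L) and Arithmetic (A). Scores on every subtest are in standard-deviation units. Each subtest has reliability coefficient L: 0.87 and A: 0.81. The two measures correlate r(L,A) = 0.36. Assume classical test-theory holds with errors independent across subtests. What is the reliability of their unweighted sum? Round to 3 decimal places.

Var(L+A) = 2 + 2·[0.36] = 2 + 0.72 = 2.72.
With uncorrelated errors the cross-covariances are all true-score covariance, so they carry over unchanged; only the diagonal terms shrink to ρᵢσᵢ².
True-score variance = [0.87 + 0.81] + 0.72 = 1.68 + 0.72 = 2.4.
Reliability = 2.4 / 2.72 = 0.882.

0.882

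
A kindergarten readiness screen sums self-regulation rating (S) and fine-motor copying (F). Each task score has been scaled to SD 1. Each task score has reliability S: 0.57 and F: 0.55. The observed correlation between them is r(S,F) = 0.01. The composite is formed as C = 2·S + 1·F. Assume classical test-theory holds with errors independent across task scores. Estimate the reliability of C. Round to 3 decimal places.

0.569

Var(C) = 2² + 1 + 2·[2·0.01] = 5 + 0.04 = 5.04.
Under uncorrelated errors the observed covariances equal the true-score covariances, so only the own-variance terms attenuate.
True-score variance = [2²·0.57 + 0.55] + 0.04 = 2.83 + 0.04 = 2.87.
Reliability = 2.87 / 5.04 = 0.569.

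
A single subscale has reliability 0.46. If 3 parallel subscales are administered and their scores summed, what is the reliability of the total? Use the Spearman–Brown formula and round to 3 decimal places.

ρ_k = kρ / (1 + (k−1)ρ) = 3·0.46 / (1 + 2·0.46) = 1.380 / 1.920 = 0.719.

0.719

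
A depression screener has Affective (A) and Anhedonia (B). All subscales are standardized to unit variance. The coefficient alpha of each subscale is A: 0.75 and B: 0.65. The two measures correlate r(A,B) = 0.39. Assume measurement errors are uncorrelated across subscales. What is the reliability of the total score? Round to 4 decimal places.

Var(A+B) = 2 + 2·[0.39] = 2 + 0.78 = 2.78.
Because errors are independent across components, Cov(Tᵢ,Tⱼ) = Cov(Xᵢ,Xⱼ); the off-diagonal part of the true-score variance is the same as above.
True-score variance = [0.75 + 0.65] + 0.78 = 1.4 + 0.78 = 2.18.
Reliability = 2.18 / 2.78 = 0.7842.

0.7842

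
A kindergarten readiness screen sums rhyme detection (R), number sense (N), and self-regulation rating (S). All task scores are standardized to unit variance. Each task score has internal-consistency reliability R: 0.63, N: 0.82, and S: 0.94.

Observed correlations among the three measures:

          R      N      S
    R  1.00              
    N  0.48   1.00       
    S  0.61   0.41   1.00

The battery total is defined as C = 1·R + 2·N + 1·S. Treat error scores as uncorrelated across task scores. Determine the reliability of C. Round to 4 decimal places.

Var(C) = 1 + 2² + 1 + 2·[2·0.48 + 0.61 + 2·0.41] = 6 + 4.78 = 10.78.
Under uncorrelated errors the observed covariances equal the true-score covariances, so only the own-variance terms attenuate.
True-score variance = [0.63 + 2²·0.82 + 0.94] + 4.78 = 4.85 + 4.78 = 9.63.
Reliability = 9.63 / 10.78 = 0.8933.

0.8933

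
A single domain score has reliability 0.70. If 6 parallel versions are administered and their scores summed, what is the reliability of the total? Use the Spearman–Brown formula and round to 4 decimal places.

0.9333

ρ_k = kρ / (1 + (k−1)ρ) = 6·0.70 / (1 + 5·0.70) = 4.200 / 4.500 = 0.9333.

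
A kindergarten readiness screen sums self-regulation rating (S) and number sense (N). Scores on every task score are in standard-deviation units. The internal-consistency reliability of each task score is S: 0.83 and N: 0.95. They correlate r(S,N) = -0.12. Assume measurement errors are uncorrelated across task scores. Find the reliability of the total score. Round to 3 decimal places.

0.875

Var(S+N) = 2 + 2·[(-0.12)] = 2 − 0.24 = 1.76.
With uncorrelated errors the cross-covariances are all true-score covariance, so they carry over unchanged; only the diagonal terms shrink to ρᵢσᵢ².
True-score variance = [0.83 + 0.95] − 0.24 = 1.78 − 0.24 = 1.54.
Reliability = 1.54 / 1.76 = 0.875.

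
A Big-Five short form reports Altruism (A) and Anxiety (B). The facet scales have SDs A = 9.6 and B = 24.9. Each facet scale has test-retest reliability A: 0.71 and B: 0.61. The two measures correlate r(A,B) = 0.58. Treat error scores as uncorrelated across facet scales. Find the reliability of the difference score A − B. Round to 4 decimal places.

0.3825

Var(A−B) = 9.6² + 24.9² − 2·9.6·24.9·0.58 = 712.17 − 277.286 = 434.884.
Under uncorrelated errors the observed covariances equal the true-score covariances, so only the own-variance terms attenuate.
True-score variance = [9.6²·0.71 + 24.9²·0.61] − 277.286 = 443.64 − 277.286 = 166.353.
Reliability = 166.353 / 434.884 = 0.3825.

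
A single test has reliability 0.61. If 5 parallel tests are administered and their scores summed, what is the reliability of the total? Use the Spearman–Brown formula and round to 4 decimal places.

ρ_k = kρ / (1 + (k−1)ρ) = 5·0.61 / (1 + 4·0.61) = 3.050 / 3.440 = 0.8866.

0.8866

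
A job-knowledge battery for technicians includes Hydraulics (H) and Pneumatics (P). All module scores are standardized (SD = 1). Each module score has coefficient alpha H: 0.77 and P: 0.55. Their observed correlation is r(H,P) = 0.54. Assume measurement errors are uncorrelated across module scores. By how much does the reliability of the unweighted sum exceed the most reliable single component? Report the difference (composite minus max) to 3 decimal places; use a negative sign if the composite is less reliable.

Var(sum) = 2 + 1.08 = 3.08; true-score variance = 1.32 + 1.08 = 2.4; composite reliability = 0.7792.
Max component reliability = 0.7700.
Difference = 0.7792 − 0.7700 = 0.009.

0.009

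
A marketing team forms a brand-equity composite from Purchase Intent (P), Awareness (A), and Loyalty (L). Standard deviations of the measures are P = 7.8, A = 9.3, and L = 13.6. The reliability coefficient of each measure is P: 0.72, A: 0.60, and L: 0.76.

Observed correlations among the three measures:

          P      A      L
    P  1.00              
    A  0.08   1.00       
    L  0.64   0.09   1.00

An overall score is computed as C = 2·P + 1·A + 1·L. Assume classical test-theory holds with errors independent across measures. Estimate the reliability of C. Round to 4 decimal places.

Var(C) = 2²·7.8² + 9.3² + 13.6² + 2·[2·7.8·9.3·0.08 + 2·7.8·13.6·0.64 + 9.3·13.6·0.09] = 514.81 + 317.544 = 832.354.
Under uncorrelated errors the observed covariances equal the true-score covariances, so only the own-variance terms attenuate.
True-score variance = [2²·7.8²·0.72 + 9.3²·0.60 + 13.6²·0.76] + 317.544 = 367.683 + 317.544 = 685.227.
Reliability = 685.227 / 832.354 = 0.8232.

0.8232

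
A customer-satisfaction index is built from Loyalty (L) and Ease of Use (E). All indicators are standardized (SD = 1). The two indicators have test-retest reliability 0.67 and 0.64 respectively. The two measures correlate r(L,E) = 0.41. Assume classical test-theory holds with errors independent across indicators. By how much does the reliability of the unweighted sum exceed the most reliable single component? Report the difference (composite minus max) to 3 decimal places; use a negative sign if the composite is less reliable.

Var(sum) = 2 + 0.82 = 2.82; true-score variance = 1.31 + 0.82 = 2.13; composite reliability = 0.7553.
Max component reliability = 0.6700.
Difference = 0.7553 − 0.6700 = 0.085.

0.085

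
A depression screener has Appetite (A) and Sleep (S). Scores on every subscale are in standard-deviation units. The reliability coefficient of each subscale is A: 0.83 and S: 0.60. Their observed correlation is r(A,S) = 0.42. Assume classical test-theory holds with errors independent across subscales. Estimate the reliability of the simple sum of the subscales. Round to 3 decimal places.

0.799

Var(A+S) = 2 + 2·[0.42] = 2 + 0.84 = 2.84.
Under uncorrelated errors the observed covariances equal the true-score covariances, so only the own-variance terms attenuate.
True-score variance = [0.83 + 0.60] + 0.84 = 1.43 + 0.84 = 2.27.
Reliability = 2.27 / 2.84 = 0.799.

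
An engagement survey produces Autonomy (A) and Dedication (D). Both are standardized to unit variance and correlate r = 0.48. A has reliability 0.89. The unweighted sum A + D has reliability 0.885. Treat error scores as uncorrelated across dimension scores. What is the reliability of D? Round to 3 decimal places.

Var(A+D) = 2 + 2·0.48 = 2.960.
True-score variance = ρ_A + ρ_D + 2·0.48, so 0.885 = (0.89 + ρ_D + 0.96) / 2.960.
ρ_D = 0.885·2.960 − 0.89 − 0.96 = 0.770.

0.770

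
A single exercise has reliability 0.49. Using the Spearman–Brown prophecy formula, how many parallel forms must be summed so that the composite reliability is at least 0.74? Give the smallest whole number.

3

k ≥ ρ*(1−ρ₁)/(ρ₁(1−ρ*)) = 0.74·0.51 / (0.49·0.26) = 2.962.
Smallest integer k = 3.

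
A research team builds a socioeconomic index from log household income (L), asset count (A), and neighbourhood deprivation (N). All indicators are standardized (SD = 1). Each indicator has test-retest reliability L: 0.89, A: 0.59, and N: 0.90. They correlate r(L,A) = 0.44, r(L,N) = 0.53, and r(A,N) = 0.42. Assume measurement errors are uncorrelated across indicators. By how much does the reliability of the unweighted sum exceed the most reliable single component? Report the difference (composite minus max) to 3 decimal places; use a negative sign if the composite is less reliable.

Var(sum) = 3 + 2.78 = 5.78; true-score variance = 2.38 + 2.78 = 5.16; composite reliability = 0.8927.
Max component reliability = 0.9000.
Difference = 0.8927 − 0.9000 = -0.007.

-0.007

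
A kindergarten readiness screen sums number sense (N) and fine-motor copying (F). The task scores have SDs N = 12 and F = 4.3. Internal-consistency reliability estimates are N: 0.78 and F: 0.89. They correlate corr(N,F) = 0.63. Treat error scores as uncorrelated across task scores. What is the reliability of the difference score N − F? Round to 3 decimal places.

0.654

Var(N−F) = 12² + 4.3² − 2·12·4.3·0.63 = 162.49 − 65.016 = 97.474.
Under uncorrelated errors the observed covariances equal the true-score covariances, so only the own-variance terms attenuate.
True-score variance = [12²·0.78 + 4.3²·0.89] − 65.016 = 128.776 − 65.016 = 63.7601.
Reliability = 63.7601 / 97.474 = 0.654.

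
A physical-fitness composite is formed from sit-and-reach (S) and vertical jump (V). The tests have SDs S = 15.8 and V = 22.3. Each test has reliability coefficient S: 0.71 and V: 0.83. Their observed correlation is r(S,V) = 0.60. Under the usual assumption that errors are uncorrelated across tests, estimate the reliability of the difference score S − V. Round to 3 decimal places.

Var(S−V) = 15.8² + 22.3² − 2·15.8·22.3·0.60 = 746.93 − 422.808 = 324.122.
With uncorrelated errors the cross-covariances are all true-score covariance, so they carry over unchanged; only the diagonal terms shrink to ρᵢσᵢ².
True-score variance = [15.8²·0.71 + 22.3²·0.83] − 422.808 = 589.995 − 422.808 = 167.187.
Reliability = 167.187 / 324.122 = 0.516.

0.516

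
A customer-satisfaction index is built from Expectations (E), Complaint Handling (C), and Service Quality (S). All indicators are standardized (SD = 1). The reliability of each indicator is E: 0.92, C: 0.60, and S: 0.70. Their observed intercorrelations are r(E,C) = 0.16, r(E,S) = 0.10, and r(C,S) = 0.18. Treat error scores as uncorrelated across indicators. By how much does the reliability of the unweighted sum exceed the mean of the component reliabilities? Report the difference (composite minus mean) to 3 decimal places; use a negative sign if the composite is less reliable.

Var(sum) = 3 + 0.88 = 3.88; true-score variance = 2.22 + 0.88 = 3.1; composite reliability = 0.7990.
Mean component reliability = 0.7400.
Difference = 0.7990 − 0.7400 = 0.059.

0.059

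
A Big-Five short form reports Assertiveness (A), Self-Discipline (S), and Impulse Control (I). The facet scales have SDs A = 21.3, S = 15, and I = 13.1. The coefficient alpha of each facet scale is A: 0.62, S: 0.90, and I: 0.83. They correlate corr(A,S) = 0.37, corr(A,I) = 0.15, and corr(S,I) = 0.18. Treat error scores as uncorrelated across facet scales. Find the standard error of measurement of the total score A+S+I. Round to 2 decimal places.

Var(total) = 850.3 + 390.879 = 1241.18.
True-score variance = 626.224 + 390.879 = 1017.1, so reliability = 0.8195.
Error variance = 1241.18 − 1017.1 = 224.076; SEM = √224.076 = 14.97.

14.97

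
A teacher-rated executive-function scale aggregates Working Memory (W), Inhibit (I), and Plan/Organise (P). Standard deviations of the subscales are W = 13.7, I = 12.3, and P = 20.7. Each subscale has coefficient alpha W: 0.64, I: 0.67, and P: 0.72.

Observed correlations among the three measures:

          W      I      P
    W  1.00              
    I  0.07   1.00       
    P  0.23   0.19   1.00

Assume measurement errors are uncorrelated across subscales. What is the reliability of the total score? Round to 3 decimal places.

0.767

Var(W+I+P) = 13.7² + 12.3² + 20.7² + 2·[13.7·12.3·0.07 + 13.7·20.7·0.23 + 12.3·20.7·0.19] = 767.47 + 250.795 = 1018.26.
With uncorrelated errors the cross-covariances are all true-score covariance, so they carry over unchanged; only the diagonal terms shrink to ρᵢσᵢ².
True-score variance = [13.7²·0.64 + 12.3²·0.67 + 20.7²·0.72] + 250.795 = 529.999 + 250.795 = 780.793.
Reliability = 780.793 / 1018.26 = 0.767.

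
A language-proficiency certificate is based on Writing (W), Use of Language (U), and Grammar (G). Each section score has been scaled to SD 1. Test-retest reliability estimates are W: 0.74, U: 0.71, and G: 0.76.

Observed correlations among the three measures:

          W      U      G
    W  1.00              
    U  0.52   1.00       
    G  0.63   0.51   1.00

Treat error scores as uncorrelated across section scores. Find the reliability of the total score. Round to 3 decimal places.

Var(W+U+G) = 3 + 2·[0.52 + 0.63 + 0.51] = 3 + 3.32 = 6.32.
With uncorrelated errors the cross-covariances are all true-score covariance, so they carry over unchanged; only the diagonal terms shrink to ρᵢσᵢ².
True-score variance = [0.74 + 0.71 + 0.76] + 3.32 = 2.21 + 3.32 = 5.53.
Reliability = 5.53 / 6.32 = 0.875.

0.875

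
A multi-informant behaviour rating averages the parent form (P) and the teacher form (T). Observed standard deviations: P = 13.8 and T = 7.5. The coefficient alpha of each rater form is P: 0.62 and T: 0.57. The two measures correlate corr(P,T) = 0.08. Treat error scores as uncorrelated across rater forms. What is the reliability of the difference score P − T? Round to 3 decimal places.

Var(P−T) = 13.8² + 7.5² − 2·13.8·7.5·0.08 = 246.69 − 16.56 = 230.13.
Under uncorrelated errors the observed covariances equal the true-score covariances, so only the own-variance terms attenuate.
True-score variance = [13.8²·0.62 + 7.5²·0.57] − 16.56 = 150.135 − 16.56 = 133.575.
Reliability = 133.575 / 230.13 = 0.580.

0.580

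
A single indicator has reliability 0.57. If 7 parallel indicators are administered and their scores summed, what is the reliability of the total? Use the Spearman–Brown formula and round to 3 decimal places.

0.903

ρ_k = kρ / (1 + (k−1)ρ) = 7·0.57 / (1 + 6·0.57) = 3.990 / 4.420 = 0.903.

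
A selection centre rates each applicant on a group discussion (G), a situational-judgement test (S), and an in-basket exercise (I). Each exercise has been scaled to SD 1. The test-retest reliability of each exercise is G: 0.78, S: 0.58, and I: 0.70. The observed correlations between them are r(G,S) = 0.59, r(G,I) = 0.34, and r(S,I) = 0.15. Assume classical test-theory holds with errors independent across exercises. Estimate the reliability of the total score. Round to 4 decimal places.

Var(G+S+I) = 3 + 2·[0.59 + 0.34 + 0.15] = 3 + 2.16 = 5.16.
Under uncorrelated errors the observed covariances equal the true-score covariances, so only the own-variance terms attenuate.
True-score variance = [0.78 + 0.58 + 0.70] + 2.16 = 2.06 + 2.16 = 4.22.
Reliability = 4.22 / 5.16 = 0.8178.

0.8178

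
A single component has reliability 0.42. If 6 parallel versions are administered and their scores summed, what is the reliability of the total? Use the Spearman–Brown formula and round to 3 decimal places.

0.813

ρ_k = kρ / (1 + (k−1)ρ) = 6·0.42 / (1 + 5·0.42) = 2.520 / 3.100 = 0.813.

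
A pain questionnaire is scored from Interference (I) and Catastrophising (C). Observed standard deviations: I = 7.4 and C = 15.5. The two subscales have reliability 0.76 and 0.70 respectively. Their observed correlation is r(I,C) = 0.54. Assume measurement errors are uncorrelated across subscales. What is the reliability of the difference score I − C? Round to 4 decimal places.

0.5020

Var(I−C) = 7.4² + 15.5² − 2·7.4·15.5·0.54 = 295.01 − 123.876 = 171.134.
Under uncorrelated errors the observed covariances equal the true-score covariances, so only the own-variance terms attenuate.
True-score variance = [7.4²·0.76 + 15.5²·0.70] − 123.876 = 209.793 − 123.876 = 85.9166.
Reliability = 85.9166 / 171.134 = 0.5020.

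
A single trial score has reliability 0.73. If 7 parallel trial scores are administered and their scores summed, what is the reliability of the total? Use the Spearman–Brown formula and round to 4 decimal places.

ρ_k = kρ / (1 + (k−1)ρ) = 7·0.73 / (1 + 6·0.73) = 5.110 / 5.380 = 0.9498.

0.9498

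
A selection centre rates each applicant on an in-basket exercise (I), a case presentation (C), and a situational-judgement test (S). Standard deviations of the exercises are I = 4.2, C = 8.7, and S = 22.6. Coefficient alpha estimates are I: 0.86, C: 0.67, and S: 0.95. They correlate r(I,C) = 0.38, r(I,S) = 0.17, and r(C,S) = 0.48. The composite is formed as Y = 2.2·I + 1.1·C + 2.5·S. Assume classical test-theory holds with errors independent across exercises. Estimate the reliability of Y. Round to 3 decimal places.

0.951

Var(Y) = 2.2²·4.2² + 1.1²·8.7² + 2.5²·22.6² + 2·[2.42·4.2·8.7·0.38 + 5.5·4.2·22.6·0.17 + 2.75·8.7·22.6·0.48] = 3369.21 + 763.782 = 4132.99.
With uncorrelated errors the cross-covariances are all true-score covariance, so they carry over unchanged; only the diagonal terms shrink to ρᵢσᵢ².
True-score variance = [2.2²·4.2²·0.86 + 1.1²·8.7²·0.67 + 2.5²·22.6²·0.95] + 763.782 = 3167.42 + 763.782 = 3931.21.
Reliability = 3931.21 / 4132.99 = 0.951.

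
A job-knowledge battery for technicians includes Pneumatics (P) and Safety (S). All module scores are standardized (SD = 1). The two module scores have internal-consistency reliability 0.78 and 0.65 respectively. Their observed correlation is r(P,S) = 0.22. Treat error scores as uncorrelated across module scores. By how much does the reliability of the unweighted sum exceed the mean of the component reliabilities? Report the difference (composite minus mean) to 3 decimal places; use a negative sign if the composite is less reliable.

Var(sum) = 2 + 0.44 = 2.44; true-score variance = 1.43 + 0.44 = 1.87; composite reliability = 0.7664.
Mean component reliability = 0.7150.
Difference = 0.7664 − 0.7150 = 0.051.

0.051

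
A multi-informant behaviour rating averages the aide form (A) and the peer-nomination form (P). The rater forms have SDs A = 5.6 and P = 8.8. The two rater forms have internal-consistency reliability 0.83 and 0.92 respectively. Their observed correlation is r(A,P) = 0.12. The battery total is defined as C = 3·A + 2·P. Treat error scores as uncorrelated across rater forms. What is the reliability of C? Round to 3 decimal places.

Var(C) = 3²·5.6² + 2²·8.8² + 2·[6·5.6·8.8·0.12] = 592 + 70.9632 = 662.963.
Because errors are independent across components, Cov(Tᵢ,Tⱼ) = Cov(Xᵢ,Xⱼ); the off-diagonal part of the true-score variance is the same as above.
True-score variance = [3²·5.6²·0.83 + 2²·8.8²·0.92] + 70.9632 = 519.238 + 70.9632 = 590.202.
Reliability = 590.202 / 662.963 = 0.890.

0.890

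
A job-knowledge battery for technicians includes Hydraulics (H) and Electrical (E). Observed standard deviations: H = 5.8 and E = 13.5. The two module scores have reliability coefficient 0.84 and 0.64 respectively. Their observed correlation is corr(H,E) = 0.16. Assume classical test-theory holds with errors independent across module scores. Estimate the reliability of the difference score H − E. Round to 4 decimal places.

Var(H−E) = 5.8² + 13.5² − 2·5.8·13.5·0.16 = 215.89 − 25.056 = 190.834.
Under uncorrelated errors the observed covariances equal the true-score covariances, so only the own-variance terms attenuate.
True-score variance = [5.8²·0.84 + 13.5²·0.64] − 25.056 = 144.898 − 25.056 = 119.842.
Reliability = 119.842 / 190.834 = 0.6280.

0.6280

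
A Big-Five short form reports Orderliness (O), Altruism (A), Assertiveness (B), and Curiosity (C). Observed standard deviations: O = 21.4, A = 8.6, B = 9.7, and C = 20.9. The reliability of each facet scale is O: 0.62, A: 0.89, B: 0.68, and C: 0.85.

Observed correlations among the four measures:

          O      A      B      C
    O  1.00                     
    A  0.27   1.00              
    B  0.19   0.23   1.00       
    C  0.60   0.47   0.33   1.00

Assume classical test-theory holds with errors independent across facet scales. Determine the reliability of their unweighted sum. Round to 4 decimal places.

0.8689

Var(O+A+B+C) = 21.4² + 8.6² + 9.7² + 20.9² + 2·[21.4·8.6·0.27 + 21.4·9.7·0.19 + 21.4·20.9·0.60 + 8.6·9.7·0.23 + 8.6·20.9·0.47 + 9.7·20.9·0.33] = 1062.82 + 1056.1 = 2118.92.
Because errors are independent across components, Cov(Tᵢ,Tⱼ) = Cov(Xᵢ,Xⱼ); the off-diagonal part of the true-score variance is the same as above.
True-score variance = [21.4²·0.62 + 8.6²·0.89 + 9.7²·0.68 + 20.9²·0.85] + 1056.1 = 785.029 + 1056.1 = 1841.13.
Reliability = 1841.13 / 2118.92 = 0.8689.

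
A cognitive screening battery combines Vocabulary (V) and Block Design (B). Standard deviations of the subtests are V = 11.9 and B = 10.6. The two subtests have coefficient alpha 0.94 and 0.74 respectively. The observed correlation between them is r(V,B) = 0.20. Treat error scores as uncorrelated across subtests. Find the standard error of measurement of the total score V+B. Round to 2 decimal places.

6.14

Var(total) = 253.97 + 50.456 = 304.426.
True-score variance = 216.26 + 50.456 = 266.716, so reliability = 0.8761.
Error variance = 304.426 − 266.716 = 37.7102; SEM = √37.7102 = 6.14.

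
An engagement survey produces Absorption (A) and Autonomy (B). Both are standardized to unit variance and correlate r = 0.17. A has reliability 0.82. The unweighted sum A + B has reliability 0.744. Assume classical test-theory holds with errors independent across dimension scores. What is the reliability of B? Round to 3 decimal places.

0.581

Var(A+B) = 2 + 2·0.17 = 2.340.
True-score variance = ρ_A + ρ_B + 2·0.17, so 0.744 = (0.82 + ρ_B + 0.34) / 2.340.
ρ_B = 0.744·2.340 − 0.82 − 0.34 = 0.581.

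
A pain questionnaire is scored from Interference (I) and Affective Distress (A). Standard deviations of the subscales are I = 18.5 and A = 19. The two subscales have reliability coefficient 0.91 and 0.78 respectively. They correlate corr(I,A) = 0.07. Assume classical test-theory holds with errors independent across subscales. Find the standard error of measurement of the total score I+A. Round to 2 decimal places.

10.50

Var(total) = 703.25 + 49.21 = 752.46.
True-score variance = 593.027 + 49.21 = 642.237, so reliability = 0.8535.
Error variance = 752.46 − 642.237 = 110.223; SEM = √110.223 = 10.50.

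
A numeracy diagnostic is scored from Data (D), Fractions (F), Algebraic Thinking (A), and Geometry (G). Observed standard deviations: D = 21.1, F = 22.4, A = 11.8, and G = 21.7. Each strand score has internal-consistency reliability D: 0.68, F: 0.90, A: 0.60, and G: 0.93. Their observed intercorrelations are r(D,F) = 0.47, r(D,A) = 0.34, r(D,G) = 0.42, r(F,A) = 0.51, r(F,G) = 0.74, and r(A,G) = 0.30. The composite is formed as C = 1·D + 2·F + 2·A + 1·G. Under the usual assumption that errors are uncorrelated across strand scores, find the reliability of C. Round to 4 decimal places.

Var(C) = 21.1² + 2²·22.4² + 2²·11.8² + 21.7² + 2·[2·21.1·22.4·0.47 + 2·21.1·11.8·0.34 + 21.1·21.7·0.42 + 4·22.4·11.8·0.51 + 2·22.4·21.7·0.74 + 2·11.8·21.7·0.30] = 3480.1 + 4436.28 = 7916.38.
Under uncorrelated errors the observed covariances equal the true-score covariances, so only the own-variance terms attenuate.
True-score variance = [21.1²·0.68 + 2²·22.4²·0.90 + 2²·11.8²·0.60 + 21.7²·0.93] + 4436.28 = 2881.18 + 4436.28 = 7317.46.
Reliability = 7317.46 / 7916.38 = 0.9243.

0.9243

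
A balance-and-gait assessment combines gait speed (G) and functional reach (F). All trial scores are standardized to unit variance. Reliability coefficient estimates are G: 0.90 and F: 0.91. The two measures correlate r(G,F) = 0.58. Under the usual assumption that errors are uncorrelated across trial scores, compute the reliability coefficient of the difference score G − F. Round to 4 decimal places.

0.7738

Var(G−F) = 1 + 1 − 2·0.58 = 2 − 1.16 = 0.84.
With uncorrelated errors the cross-covariances are all true-score covariance, so they carry over unchanged; only the diagonal terms shrink to ρᵢσᵢ².
True-score variance = [0.90 + 0.91] − 1.16 = 1.81 − 1.16 = 0.65.
Reliability = 0.65 / 0.84 = 0.7738.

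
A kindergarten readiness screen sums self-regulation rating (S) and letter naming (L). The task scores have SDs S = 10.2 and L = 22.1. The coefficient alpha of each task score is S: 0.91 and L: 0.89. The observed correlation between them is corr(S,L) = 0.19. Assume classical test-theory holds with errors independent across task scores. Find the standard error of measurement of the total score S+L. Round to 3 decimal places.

7.943

Var(total) = 592.45 + 85.6596 = 678.11.
True-score variance = 529.361 + 85.6596 = 615.021, so reliability = 0.9070.
Error variance = 678.11 − 615.021 = 63.0887; SEM = √63.0887 = 7.943.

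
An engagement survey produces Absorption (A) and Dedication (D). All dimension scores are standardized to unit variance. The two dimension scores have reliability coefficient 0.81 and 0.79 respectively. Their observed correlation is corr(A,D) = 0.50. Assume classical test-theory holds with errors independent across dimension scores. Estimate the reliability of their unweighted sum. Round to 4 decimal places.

Var(A+D) = 2 + 2·[0.50] = 2 + 1 = 3.
Because errors are independent across components, Cov(Tᵢ,Tⱼ) = Cov(Xᵢ,Xⱼ); the off-diagonal part of the true-score variance is the same as above.
True-score variance = [0.81 + 0.79] + 1 = 1.6 + 1 = 2.6.
Reliability = 2.6 / 3 = 0.8667.

0.8667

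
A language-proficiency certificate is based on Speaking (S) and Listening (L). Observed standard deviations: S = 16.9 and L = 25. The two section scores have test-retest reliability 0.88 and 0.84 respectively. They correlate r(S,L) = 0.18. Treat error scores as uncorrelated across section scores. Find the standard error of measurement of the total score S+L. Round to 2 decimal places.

11.59

Var(total) = 910.61 + 152.1 = 1062.71.
True-score variance = 776.337 + 152.1 = 928.437, so reliability = 0.8737.
Error variance = 1062.71 − 928.437 = 134.273; SEM = √134.273 = 11.59.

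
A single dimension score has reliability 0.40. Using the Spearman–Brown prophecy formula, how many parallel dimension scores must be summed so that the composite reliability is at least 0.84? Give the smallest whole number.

k ≥ ρ*(1−ρ₁)/(ρ₁(1−ρ*)) = 0.84·0.60 / (0.40·0.16) = 7.875.
Smallest integer k = 8.

8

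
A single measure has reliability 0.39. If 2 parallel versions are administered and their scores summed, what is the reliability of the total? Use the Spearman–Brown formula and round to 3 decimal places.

0.561

ρ_k = kρ / (1 + (k−1)ρ) = 2·0.39 / (1 + 1·0.39) = 0.780 / 1.390 = 0.561.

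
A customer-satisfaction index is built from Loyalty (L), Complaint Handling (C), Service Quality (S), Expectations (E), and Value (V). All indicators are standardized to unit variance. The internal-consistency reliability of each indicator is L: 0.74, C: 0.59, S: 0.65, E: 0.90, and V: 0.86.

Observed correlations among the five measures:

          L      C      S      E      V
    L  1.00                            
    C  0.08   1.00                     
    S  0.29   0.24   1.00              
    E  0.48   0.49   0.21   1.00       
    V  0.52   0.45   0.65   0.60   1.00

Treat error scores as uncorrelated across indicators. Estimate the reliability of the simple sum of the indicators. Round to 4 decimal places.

Var(L+C+S+E+V) = 5 + 2·[0.08 + 0.29 + 0.48 + 0.52 + 0.24 + 0.49 + 0.45 + 0.21 + 0.65 + 0.60] = 5 + 8.02 = 13.02.
Under uncorrelated errors the observed covariances equal the true-score covariances, so only the own-variance terms attenuate.
True-score variance = [0.74 + 0.59 + 0.65 + 0.90 + 0.86] + 8.02 = 3.74 + 8.02 = 11.76.
Reliability = 11.76 / 13.02 = 0.9032.

0.9032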